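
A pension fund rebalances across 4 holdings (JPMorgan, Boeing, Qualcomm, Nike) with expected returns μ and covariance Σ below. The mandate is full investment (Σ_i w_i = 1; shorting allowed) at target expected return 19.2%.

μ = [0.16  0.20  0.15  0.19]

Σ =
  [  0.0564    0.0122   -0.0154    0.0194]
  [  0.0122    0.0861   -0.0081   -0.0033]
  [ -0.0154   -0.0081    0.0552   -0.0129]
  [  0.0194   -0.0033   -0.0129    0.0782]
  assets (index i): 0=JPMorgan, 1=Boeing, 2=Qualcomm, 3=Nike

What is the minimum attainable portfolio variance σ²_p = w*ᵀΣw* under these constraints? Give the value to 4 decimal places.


0.0322

u=Σ⁻¹μ = [2.6098  2.4691  4.4190  2.6154]
v=Σ⁻¹𝟙 = [18.1435  12.2030  28.1089  13.4385]
a=μᵀu=2.071147  b=𝟙ᵀu=12.113209  c=𝟙ᵀv=71.893894  D=ac−b²=2.172997
λ₁=(c·0.192−b)/D = (71.893894·0.192−12.113209)/2.172997 = 0.777920
λ₂=(a−b·0.192)/D = (2.071147−12.113209·0.192)/2.172997 = -0.117160
w* = 0.777920·u + -0.117160·v:
  w_0 = 0.777920·2.6098 + -0.117160·18.1435 = -0.0955  (JPMorgan)
  w_1 = 0.777920·2.4691 + -0.117160·12.2030 = 0.4910  (Boeing)
  w_2 = 0.777920·4.4190 + -0.117160·28.1089 = 0.1444  (Qualcomm)
  w_3 = 0.777920·2.6154 + -0.117160·13.4385 = 0.4601  (Nike)
Σw_i=1.0000  μᵀw=0.1920
σ²=wᵀΣw=λ₁·μ_p+λ₂ = 0.777920·0.192 + -0.117160 = 0.032200 ≈ 0.0322


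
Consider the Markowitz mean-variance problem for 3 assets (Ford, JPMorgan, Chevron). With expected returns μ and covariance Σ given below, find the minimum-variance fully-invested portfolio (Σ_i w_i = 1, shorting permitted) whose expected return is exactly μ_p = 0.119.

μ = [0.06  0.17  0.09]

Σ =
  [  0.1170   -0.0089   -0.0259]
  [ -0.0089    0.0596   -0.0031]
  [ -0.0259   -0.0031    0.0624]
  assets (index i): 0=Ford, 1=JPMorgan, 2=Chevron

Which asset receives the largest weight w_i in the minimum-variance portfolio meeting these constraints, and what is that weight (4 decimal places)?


JPMorgan (0.4415)

u=Σ⁻¹μ = [1.2177  3.1436  2.1039]
v=Σ⁻¹𝟙 = [15.2619  20.2730  23.3675]
a=μᵀu=0.796827  b=𝟙ᵀu=6.465199  c=𝟙ᵀv=58.902415  D=ac−b²=5.136216
λ₁=(c·0.119−b)/D = (58.902415·0.119−6.465199)/5.136216 = 0.105951
λ₂=(a−b·0.119)/D = (0.796827−6.465199·0.119)/5.136216 = 0.005348
w* = 0.105951·u + 0.005348·v:
  w_0 = 0.105951·1.2177 + 0.005348·15.2619 = 0.2106  (Ford)
  w_1 = 0.105951·3.1436 + 0.005348·20.2730 = 0.4415  (JPMorgan)
  w_2 = 0.105951·2.1039 + 0.005348·23.3675 = 0.3479  (Chevron)
Σw_i=1.0000  μᵀw=0.1190
σ²=wᵀΣw=λ₁·μ_p+λ₂ = 0.105951·0.119 + 0.005348 = 0.017956 ≈ 0.0180


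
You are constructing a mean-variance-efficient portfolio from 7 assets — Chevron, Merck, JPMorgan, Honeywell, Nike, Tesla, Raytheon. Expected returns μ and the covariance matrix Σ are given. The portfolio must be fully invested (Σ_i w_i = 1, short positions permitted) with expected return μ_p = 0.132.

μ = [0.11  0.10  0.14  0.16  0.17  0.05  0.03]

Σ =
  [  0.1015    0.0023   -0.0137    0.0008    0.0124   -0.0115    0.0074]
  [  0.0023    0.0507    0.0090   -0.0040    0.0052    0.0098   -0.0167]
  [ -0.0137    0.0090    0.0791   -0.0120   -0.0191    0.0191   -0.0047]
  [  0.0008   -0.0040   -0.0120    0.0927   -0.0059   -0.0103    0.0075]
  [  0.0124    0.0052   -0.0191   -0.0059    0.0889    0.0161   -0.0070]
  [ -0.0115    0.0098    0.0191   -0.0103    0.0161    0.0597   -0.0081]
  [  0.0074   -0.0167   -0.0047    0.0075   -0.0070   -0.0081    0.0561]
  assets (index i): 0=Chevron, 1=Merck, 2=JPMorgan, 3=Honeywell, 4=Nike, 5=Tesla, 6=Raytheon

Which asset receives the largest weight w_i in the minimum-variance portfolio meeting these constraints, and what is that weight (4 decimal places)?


JPMorgan (0.2497)

u=Σ⁻¹μ = [0.9722  1.7774  2.8423  2.1957  2.5809  -0.3370  1.1536]
v=Σ⁻¹𝟙 = [9.2610  22.5726  15.3766  13.7418  12.6629  12.4129  26.1466]
a=μᵀu=1.490436  b=𝟙ᵀu=11.185123  c=𝟙ᵀv=112.174437  D=ac−b²=42.081882
λ₁=(c·0.132−b)/D = (112.174437·0.132−11.185123)/42.081882 = 0.086068
λ₂=(a−b·0.132)/D = (1.490436−11.185123·0.132)/42.081882 = 0.000333
w* = 0.086068·u + 0.000333·v:
  w_0 = 0.086068·0.9722 + 0.000333·9.2610 = 0.0868  (Chevron)
  w_1 = 0.086068·1.7774 + 0.000333·22.5726 = 0.1605  (Merck)
  w_2 = 0.086068·2.8423 + 0.000333·15.3766 = 0.2497  (JPMorgan)
  w_3 = 0.086068·2.1957 + 0.000333·13.7418 = 0.1936  (Honeywell)
  w_4 = 0.086068·2.5809 + 0.000333·12.6629 = 0.2263  (Nike)
  w_5 = 0.086068·-0.3370 + 0.000333·12.4129 = -0.0249  (Tesla)
  w_6 = 0.086068·1.1536 + 0.000333·26.1466 = 0.1080  (Raytheon)
Σw_i=1.0000  μᵀw=0.1320
σ²=wᵀΣw=λ₁·μ_p+λ₂ = 0.086068·0.132 + 0.000333 = 0.011694 ≈ 0.0117


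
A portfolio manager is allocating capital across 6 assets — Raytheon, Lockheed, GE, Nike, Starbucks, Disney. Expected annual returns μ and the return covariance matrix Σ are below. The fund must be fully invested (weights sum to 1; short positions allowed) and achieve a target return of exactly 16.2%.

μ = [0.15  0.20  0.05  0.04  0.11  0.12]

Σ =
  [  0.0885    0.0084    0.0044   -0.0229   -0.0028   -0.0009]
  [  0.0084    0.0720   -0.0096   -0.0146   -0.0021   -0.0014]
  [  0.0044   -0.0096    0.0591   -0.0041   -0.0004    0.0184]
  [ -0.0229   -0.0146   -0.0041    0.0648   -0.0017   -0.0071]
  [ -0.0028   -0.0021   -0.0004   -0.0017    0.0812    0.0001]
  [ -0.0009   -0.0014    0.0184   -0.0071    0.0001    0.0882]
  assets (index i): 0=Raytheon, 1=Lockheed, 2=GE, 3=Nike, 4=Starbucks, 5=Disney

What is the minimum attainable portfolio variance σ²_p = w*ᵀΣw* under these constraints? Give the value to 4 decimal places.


0.0241

x=Σ⁻¹μ = [2.0032  3.2108  0.9474  2.3048  1.5580  1.4181]
y=Σ⁻¹𝟙 = [16.3731  20.7675  17.9191  28.5378  14.0899  10.3776]
a=μᵀx=1.423733  b=𝟙ᵀx=11.442134  c=𝟙ᵀy=108.065042  D=ac−b²=22.933337
λ₁=(c·0.162−b)/D = (108.065042·0.162−11.442134)/22.933337 = 0.264436
λ₂=(a−b·0.162)/D = (1.423733−11.442134·0.162)/22.933337 = -0.018745
w* = 0.264436·x + -0.018745·y:
  w_0 = 0.264436·2.0032 + -0.018745·16.3731 = 0.2228  (Raytheon)
  w_1 = 0.264436·3.2108 + -0.018745·20.7675 = 0.4597  (Lockheed)
  w_2 = 0.264436·0.9474 + -0.018745·17.9191 = -0.0854  (GE)
  w_3 = 0.264436·2.3048 + -0.018745·28.5378 = 0.0745  (Nike)
  w_4 = 0.264436·1.5580 + -0.018745·14.0899 = 0.1479  (Starbucks)
  w_5 = 0.264436·1.4181 + -0.018745·10.3776 = 0.1805  (Disney)
Σw_i=1.0000  μᵀw=0.1620
σ²=wᵀΣw=λ₁·μ_p+λ₂ = 0.264436·0.162 + -0.018745 = 0.024093 ≈ 0.0241


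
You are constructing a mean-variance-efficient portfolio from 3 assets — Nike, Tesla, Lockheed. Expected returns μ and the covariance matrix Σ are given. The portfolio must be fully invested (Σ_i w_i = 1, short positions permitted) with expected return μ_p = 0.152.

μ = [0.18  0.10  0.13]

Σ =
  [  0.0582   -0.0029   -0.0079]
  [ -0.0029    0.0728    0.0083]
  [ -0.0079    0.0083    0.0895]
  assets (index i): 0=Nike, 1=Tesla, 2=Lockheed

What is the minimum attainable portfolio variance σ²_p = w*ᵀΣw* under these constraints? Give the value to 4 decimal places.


u=Σ⁻¹μ = [3.3797  1.3226  1.6282]
v=Σ⁻¹𝟙 = [19.4223  13.1800  11.6653]
a=μᵀu=0.952271  b=𝟙ᵀu=6.330498  c=𝟙ᵀv=44.267557  D=ac−b²=2.079492
λ₁=(c·0.152−b)/D = (44.267557·0.152−6.330498)/2.079492 = 0.191475
λ₂=(a−b·0.152)/D = (0.952271−6.330498·0.152)/2.079492 = -0.004792
w* = 0.191475·u + -0.004792·v:
  w_0 = 0.191475·3.3797 + -0.004792·19.4223 = 0.5541  (Nike)
  w_1 = 0.191475·1.3226 + -0.004792·13.1800 = 0.1901  (Tesla)
  w_2 = 0.191475·1.6282 + -0.004792·11.6653 = 0.2559  (Lockheed)
Σw_i=1.0000  μᵀw=0.1520
σ²=wᵀΣw=λ₁·μ_p+λ₂ = 0.191475·0.152 + -0.004792 = 0.024312 ≈ 0.0243

0.0243


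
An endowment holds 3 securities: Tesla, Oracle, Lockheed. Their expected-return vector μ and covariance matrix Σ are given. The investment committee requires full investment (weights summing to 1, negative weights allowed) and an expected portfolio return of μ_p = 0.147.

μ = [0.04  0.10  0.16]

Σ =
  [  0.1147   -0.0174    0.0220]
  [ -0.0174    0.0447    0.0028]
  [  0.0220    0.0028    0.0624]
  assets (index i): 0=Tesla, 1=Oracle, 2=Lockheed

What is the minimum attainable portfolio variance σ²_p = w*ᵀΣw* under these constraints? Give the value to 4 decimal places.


g=Σ⁻¹μ = [0.2202  2.1732  2.3890]
h=Σ⁻¹𝟙 = [10.4815  25.7514  11.1747]
a=μᵀg=0.608361  b=𝟙ᵀg=4.782360  c=𝟙ᵀh=47.407686  D=ac−b²=5.970029
λ₁=(c·0.147−b)/D = (47.407686·0.147−4.782360)/5.970029 = 0.366258
λ₂=(a−b·0.147)/D = (0.608361−4.782360·0.147)/5.970029 = -0.015853
w* = 0.366258·g + -0.015853·h:
  w_0 = 0.366258·0.2202 + -0.015853·10.4815 = -0.0855  (Tesla)
  w_1 = 0.366258·2.1732 + -0.015853·25.7514 = 0.3877  (Oracle)
  w_2 = 0.366258·2.3890 + -0.015853·11.1747 = 0.6978  (Lockheed)
Σw_i=1.0000  μᵀw=0.1470
σ²=wᵀΣw=λ₁·μ_p+λ₂ = 0.366258·0.147 + -0.015853 = 0.037986 ≈ 0.0380

0.0380


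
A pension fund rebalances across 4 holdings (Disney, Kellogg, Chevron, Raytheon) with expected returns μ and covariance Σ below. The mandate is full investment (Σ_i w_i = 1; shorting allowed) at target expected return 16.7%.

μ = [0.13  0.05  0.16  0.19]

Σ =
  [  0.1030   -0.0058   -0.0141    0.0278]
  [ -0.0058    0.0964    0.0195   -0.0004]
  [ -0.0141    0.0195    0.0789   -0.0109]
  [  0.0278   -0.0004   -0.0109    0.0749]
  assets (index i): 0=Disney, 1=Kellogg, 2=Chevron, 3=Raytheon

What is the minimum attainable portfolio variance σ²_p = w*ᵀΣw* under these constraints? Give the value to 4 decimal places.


0.0275

u=Σ⁻¹μ = [0.9205  0.0732  2.5284  2.5634]
v=Σ⁻¹𝟙 = [8.7905  8.1384  13.9133  12.1566]
a=μᵀu=1.014922  b=𝟙ᵀu=6.085572  c=𝟙ᵀv=42.998807  D=ac−b²=6.606248
λ₁=(c·0.167−b)/D = (42.998807·0.167−6.085572)/6.606248 = 0.165787
λ₂=(a−b·0.167)/D = (1.014922−6.085572·0.167)/6.606248 = -0.000207
w* = 0.165787·u + -0.000207·v:
  w_0 = 0.165787·0.9205 + -0.000207·8.7905 = 0.1508  (Disney)
  w_1 = 0.165787·0.0732 + -0.000207·8.1384 = 0.0105  (Kellogg)
  w_2 = 0.165787·2.5284 + -0.000207·13.9133 = 0.4163  (Chevron)
  w_3 = 0.165787·2.5634 + -0.000207·12.1566 = 0.4225  (Raytheon)
Σw_i=1.0000  μᵀw=0.1670
σ²=wᵀΣw=λ₁·μ_p+λ₂ = 0.165787·0.167 + -0.000207 = 0.027479 ≈ 0.0275


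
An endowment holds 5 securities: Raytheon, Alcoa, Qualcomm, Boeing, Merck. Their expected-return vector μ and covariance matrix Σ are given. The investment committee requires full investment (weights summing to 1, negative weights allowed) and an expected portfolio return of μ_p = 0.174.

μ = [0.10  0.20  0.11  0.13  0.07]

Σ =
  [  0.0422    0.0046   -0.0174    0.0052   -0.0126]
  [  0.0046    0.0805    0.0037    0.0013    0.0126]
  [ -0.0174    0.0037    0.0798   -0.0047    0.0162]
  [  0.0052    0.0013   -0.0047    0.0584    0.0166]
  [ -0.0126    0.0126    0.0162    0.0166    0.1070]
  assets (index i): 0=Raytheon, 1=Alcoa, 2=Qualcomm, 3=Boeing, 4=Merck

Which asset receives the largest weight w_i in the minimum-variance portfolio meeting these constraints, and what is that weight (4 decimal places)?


x=Σ⁻¹μ = [2.7183  2.1899  1.9716  2.0662  0.0974]
y=Σ⁻¹𝟙 = [30.7077  8.5014  18.1978  13.6496  7.0880]
a=μᵀx=1.202114  b=𝟙ᵀx=9.043416  c=𝟙ᵀy=78.144518  D=ac−b²=12.155206
λ₁=(c·0.174−b)/D = (78.144518·0.174−9.043416)/12.155206 = 0.374632
λ₂=(a−b·0.174)/D = (1.202114−9.043416·0.174)/12.155206 = -0.030558
w* = 0.374632·x + -0.030558·y:
  w_0 = 0.374632·2.7183 + -0.030558·30.7077 = 0.0800  (Raytheon)
  w_1 = 0.374632·2.1899 + -0.030558·8.5014 = 0.5606  (Alcoa)
  w_2 = 0.374632·1.9716 + -0.030558·18.1978 = 0.1825  (Qualcomm)
  w_3 = 0.374632·2.0662 + -0.030558·13.6496 = 0.3570  (Boeing)
  w_4 = 0.374632·0.0974 + -0.030558·7.0880 = -0.1801  (Merck)
Σw_i=1.0000  μᵀw=0.1740
σ²=wᵀΣw=λ₁·μ_p+λ₂ = 0.374632·0.174 + -0.030558 = 0.034628 ≈ 0.0346

Alcoa (0.5606)


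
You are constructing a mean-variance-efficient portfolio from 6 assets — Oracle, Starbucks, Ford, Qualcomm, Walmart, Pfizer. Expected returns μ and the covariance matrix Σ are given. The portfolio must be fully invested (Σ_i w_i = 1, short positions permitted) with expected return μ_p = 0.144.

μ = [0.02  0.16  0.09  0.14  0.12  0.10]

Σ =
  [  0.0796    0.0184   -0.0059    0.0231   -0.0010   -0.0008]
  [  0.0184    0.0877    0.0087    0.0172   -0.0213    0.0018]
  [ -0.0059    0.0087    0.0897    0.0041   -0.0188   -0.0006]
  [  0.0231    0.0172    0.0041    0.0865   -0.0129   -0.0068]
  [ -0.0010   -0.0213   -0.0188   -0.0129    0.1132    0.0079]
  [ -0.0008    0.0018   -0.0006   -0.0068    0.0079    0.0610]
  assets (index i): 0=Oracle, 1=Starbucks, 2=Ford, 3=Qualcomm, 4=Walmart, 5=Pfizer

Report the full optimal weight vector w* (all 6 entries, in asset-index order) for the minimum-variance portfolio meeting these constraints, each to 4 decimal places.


u=Σ⁻¹μ = [-0.5648  1.8740  1.0667  1.7182  1.6716  1.5622]
v=Σ⁻¹𝟙 = [8.8852  9.0782  13.1955  9.9151  12.8383  15.8145]
a=μᵀu=0.981920  b=𝟙ᵀu=7.327983  c=𝟙ᵀv=69.726935  D=ac−b²=14.766920
λ₁=(c·0.144−b)/D = (69.726935·0.144−7.327983)/14.766920 = 0.183701
λ₂=(a−b·0.144)/D = (0.981920−7.327983·0.144)/14.766920 = -0.004964
w* = 0.183701·u + -0.004964·v:
  w_0 = 0.183701·-0.5648 + -0.004964·8.8852 = -0.1479  (Oracle)
  w_1 = 0.183701·1.8740 + -0.004964·9.0782 = 0.2992  (Starbucks)
  w_2 = 0.183701·1.0667 + -0.004964·13.1955 = 0.1304  (Ford)
  w_3 = 0.183701·1.7182 + -0.004964·9.9151 = 0.2664  (Qualcomm)
  w_4 = 0.183701·1.6716 + -0.004964·12.8383 = 0.2433  (Walmart)
  w_5 = 0.183701·1.5622 + -0.004964·15.8145 = 0.2085  (Pfizer)
Σw_i=1.0000  μᵀw=0.1440
σ²=wᵀΣw=λ₁·μ_p+λ₂ = 0.183701·0.144 + -0.004964 = 0.021488 ≈ 0.0215

-0.1479  0.2992  0.1304  0.2664  0.2433  0.2085


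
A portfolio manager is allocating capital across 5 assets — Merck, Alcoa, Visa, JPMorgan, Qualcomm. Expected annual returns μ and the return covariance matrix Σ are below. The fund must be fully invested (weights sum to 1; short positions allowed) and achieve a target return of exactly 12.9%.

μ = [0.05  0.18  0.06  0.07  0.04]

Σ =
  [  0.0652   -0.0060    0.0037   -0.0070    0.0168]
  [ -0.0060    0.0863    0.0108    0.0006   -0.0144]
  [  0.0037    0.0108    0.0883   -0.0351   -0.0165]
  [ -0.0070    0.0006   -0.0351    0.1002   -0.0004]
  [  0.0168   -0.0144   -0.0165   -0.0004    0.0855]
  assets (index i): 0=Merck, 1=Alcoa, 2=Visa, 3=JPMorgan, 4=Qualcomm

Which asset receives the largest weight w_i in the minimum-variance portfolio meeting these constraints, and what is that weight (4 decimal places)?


Alcoa (0.5877)

g=Σ⁻¹μ = [0.8033  2.1565  0.9762  1.0872  0.8667]
h=Σ⁻¹𝟙 = [13.4547  12.5110  18.9965  17.5591  14.9074]
a=μᵀg=0.597680  b=𝟙ᵀg=5.889935  c=𝟙ᵀh=77.428725  D=ac−b²=11.586253
λ₁=(c·0.129−b)/D = (77.428725·0.129−5.889935)/11.586253 = 0.353727
λ₂=(a−b·0.129)/D = (0.597680−5.889935·0.129)/11.586253 = -0.013993
w* = 0.353727·g + -0.013993·h:
  w_0 = 0.353727·0.8033 + -0.013993·13.4547 = 0.0959  (Merck)
  w_1 = 0.353727·2.1565 + -0.013993·12.5110 = 0.5877  (Alcoa)
  w_2 = 0.353727·0.9762 + -0.013993·18.9965 = 0.0795  (Visa)
  w_3 = 0.353727·1.0872 + -0.013993·17.5591 = 0.1389  (JPMorgan)
  w_4 = 0.353727·0.8667 + -0.013993·14.9074 = 0.0980  (Qualcomm)
Σw_i=1.0000  μᵀw=0.1290
σ²=wᵀΣw=λ₁·μ_p+λ₂ = 0.353727·0.129 + -0.013993 = 0.031638 ≈ 0.0316


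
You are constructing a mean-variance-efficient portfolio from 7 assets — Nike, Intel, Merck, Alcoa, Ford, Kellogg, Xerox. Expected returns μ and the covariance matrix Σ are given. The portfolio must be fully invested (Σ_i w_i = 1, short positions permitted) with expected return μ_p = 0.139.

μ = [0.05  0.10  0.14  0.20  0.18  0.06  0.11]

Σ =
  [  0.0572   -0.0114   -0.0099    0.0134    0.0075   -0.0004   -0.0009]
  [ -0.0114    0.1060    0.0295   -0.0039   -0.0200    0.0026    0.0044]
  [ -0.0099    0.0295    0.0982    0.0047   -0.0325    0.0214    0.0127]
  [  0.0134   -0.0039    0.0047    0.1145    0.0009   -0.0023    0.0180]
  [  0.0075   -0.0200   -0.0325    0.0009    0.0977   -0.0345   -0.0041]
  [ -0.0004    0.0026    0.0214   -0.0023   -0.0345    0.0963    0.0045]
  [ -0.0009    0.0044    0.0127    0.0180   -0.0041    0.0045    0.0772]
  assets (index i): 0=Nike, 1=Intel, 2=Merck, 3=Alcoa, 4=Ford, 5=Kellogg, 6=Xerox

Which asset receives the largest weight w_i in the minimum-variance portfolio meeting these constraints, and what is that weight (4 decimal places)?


p=Σ⁻¹μ = [0.6563  1.1066  1.7112  1.5103  3.0724  1.3140  0.8224]
q=Σ⁻¹𝟙 = [18.0064  11.7110  10.4720  5.1947  20.3080  14.7582  9.7802]
a=μᵀp=1.407439  b=𝟙ᵀp=10.193194  c=𝟙ᵀq=90.230476  D=ac−b²=23.092696
λ₁=(c·0.139−b)/D = (90.230476·0.139−10.193194)/23.092696 = 0.101714
λ₂=(a−b·0.139)/D = (1.407439−10.193194·0.139)/23.092696 = -0.000408
w* = 0.101714·p + -0.000408·q:
  w_0 = 0.101714·0.6563 + -0.000408·18.0064 = 0.0594  (Nike)
  w_1 = 0.101714·1.1066 + -0.000408·11.7110 = 0.1078  (Intel)
  w_2 = 0.101714·1.7112 + -0.000408·10.4720 = 0.1698  (Merck)
  w_3 = 0.101714·1.5103 + -0.000408·5.1947 = 0.1515  (Alcoa)
  w_4 = 0.101714·3.0724 + -0.000408·20.3080 = 0.3042  (Ford)
  w_5 = 0.101714·1.3140 + -0.000408·14.7582 = 0.1276  (Kellogg)
  w_6 = 0.101714·0.8224 + -0.000408·9.7802 = 0.0797  (Xerox)
Σw_i=1.0000  μᵀw=0.1390
σ²=wᵀΣw=λ₁·μ_p+λ₂ = 0.101714·0.139 + -0.000408 = 0.013730 ≈ 0.0137

Ford (0.3042)


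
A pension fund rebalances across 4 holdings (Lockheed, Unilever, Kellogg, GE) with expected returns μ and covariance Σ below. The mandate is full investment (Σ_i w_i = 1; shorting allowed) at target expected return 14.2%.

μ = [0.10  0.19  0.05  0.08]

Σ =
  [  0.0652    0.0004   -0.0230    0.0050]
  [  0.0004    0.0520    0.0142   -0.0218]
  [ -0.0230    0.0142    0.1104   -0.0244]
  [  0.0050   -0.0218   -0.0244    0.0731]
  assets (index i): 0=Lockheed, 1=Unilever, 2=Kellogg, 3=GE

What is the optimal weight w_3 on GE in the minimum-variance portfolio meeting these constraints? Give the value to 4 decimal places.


p=Σ⁻¹μ = [1.5803  4.5168  0.7740  2.5917]
q=Σ⁻¹𝟙 = [18.6227  25.4453  15.2057  25.0699]
a=μᵀp=1.262261  b=𝟙ᵀp=9.462756  c=𝟙ᵀq=84.343630  D=ac−b²=16.919906
λ₁=(c·0.142−b)/D = (84.343630·0.142−9.462756)/16.919906 = 0.148585
λ₂=(a−b·0.142)/D = (1.262261−9.462756·0.142)/16.919906 = -0.004814
w* = 0.148585·p + -0.004814·q:
  w_0 = 0.148585·1.5803 + -0.004814·18.6227 = 0.1452  (Lockheed)
  w_1 = 0.148585·4.5168 + -0.004814·25.4453 = 0.5486  (Unilever)
  w_2 = 0.148585·0.7740 + -0.004814·15.2057 = 0.0418  (Kellogg)
  w_3 = 0.148585·2.5917 + -0.004814·25.0699 = 0.2644  (GE)
Σw_i=1.0000  μᵀw=0.1420
σ²=wᵀΣw=λ₁·μ_p+λ₂ = 0.148585·0.142 + -0.004814 = 0.016285 ≈ 0.0163

0.2644


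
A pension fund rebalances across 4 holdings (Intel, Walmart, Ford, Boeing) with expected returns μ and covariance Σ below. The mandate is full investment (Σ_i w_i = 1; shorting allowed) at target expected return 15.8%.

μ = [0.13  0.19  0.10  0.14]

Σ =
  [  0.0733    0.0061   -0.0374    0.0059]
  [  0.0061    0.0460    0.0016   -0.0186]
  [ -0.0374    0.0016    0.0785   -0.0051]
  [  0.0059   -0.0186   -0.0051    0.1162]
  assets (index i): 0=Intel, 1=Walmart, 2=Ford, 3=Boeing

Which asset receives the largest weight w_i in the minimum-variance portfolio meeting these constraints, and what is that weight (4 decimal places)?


x=Σ⁻¹μ = [2.5290  4.4773  2.5112  1.9033]
y=Σ⁻¹𝟙 = [23.0380  22.7540  24.0394  12.1334]
a=μᵀx=1.697045  b=𝟙ᵀx=11.420837  c=𝟙ᵀy=81.964948  D=ac−b²=8.662687
λ₁=(c·0.158−b)/D = (81.964948·0.158−11.420837)/8.662687 = 0.176576
λ₂=(a−b·0.158)/D = (1.697045−11.420837·0.158)/8.662687 = -0.012403
w* = 0.176576·x + -0.012403·y:
  w_0 = 0.176576·2.5290 + -0.012403·23.0380 = 0.1608  (Intel)
  w_1 = 0.176576·4.4773 + -0.012403·22.7540 = 0.5084  (Walmart)
  w_2 = 0.176576·2.5112 + -0.012403·24.0394 = 0.1452  (Ford)
  w_3 = 0.176576·1.9033 + -0.012403·12.1334 = 0.1856  (Boeing)
Σw_i=1.0000  μᵀw=0.1580
σ²=wᵀΣw=λ₁·μ_p+λ₂ = 0.176576·0.158 + -0.012403 = 0.015496 ≈ 0.0155

Walmart (0.5084)


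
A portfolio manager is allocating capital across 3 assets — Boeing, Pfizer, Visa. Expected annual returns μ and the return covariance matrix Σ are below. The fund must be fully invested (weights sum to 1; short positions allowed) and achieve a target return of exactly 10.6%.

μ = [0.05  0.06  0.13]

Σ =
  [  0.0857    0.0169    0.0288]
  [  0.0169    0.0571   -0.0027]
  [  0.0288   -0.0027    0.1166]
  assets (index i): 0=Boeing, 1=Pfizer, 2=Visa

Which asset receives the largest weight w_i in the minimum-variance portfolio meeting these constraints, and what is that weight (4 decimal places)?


g=Σ⁻¹μ = [-0.0207  1.1111  1.1458]
h=Σ⁻¹𝟙 = [5.9839  16.0953  7.4710]
a=μᵀg=0.214580  b=𝟙ᵀg=2.236148  c=𝟙ᵀh=29.550279  D=ac−b²=1.340539
λ₁=(c·0.106−b)/D = (29.550279·0.106−2.236148)/1.340539 = 0.668523
λ₂=(a−b·0.106)/D = (0.214580−2.236148·0.106)/1.340539 = -0.016748
w* = 0.668523·g + -0.016748·h:
  w_0 = 0.668523·-0.0207 + -0.016748·5.9839 = -0.1141  (Boeing)
  w_1 = 0.668523·1.1111 + -0.016748·16.0953 = 0.4732  (Pfizer)
  w_2 = 0.668523·1.1458 + -0.016748·7.4710 = 0.6408  (Visa)
Σw_i=1.0000  μᵀw=0.1060
σ²=wᵀΣw=λ₁·μ_p+λ₂ = 0.668523·0.106 + -0.016748 = 0.054115 ≈ 0.0541

Visa (0.6408)


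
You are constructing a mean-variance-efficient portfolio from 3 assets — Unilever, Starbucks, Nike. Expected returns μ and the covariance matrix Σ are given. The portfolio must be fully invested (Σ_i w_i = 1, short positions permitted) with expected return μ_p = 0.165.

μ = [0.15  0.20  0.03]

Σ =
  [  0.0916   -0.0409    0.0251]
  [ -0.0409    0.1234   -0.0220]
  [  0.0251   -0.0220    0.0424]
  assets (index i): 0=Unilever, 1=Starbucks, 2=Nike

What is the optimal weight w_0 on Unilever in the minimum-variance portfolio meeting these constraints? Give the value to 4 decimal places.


g=Σ⁻¹μ = [2.6633  2.5879  0.4737]
h=Σ⁻¹𝟙 = [11.2620  16.3666  25.4101]
a=μᵀg=0.931287  b=𝟙ᵀg=5.724925  c=𝟙ᵀh=53.038726  D=ac−b²=16.619506
λ₁=(c·0.165−b)/D = (53.038726·0.165−5.724925)/16.619506 = 0.182103
λ₂=(a−b·0.165)/D = (0.931287−5.724925·0.165)/16.619506 = -0.000802
w* = 0.182103·g + -0.000802·h:
  w_0 = 0.182103·2.6633 + -0.000802·11.2620 = 0.4760  (Unilever)
  w_1 = 0.182103·2.5879 + -0.000802·16.3666 = 0.4581  (Starbucks)
  w_2 = 0.182103·0.4737 + -0.000802·25.4101 = 0.0659  (Nike)
Σw_i=1.0000  μᵀw=0.1650
σ²=wᵀΣw=λ₁·μ_p+λ₂ = 0.182103·0.165 + -0.000802 = 0.029245 ≈ 0.0292

0.4760


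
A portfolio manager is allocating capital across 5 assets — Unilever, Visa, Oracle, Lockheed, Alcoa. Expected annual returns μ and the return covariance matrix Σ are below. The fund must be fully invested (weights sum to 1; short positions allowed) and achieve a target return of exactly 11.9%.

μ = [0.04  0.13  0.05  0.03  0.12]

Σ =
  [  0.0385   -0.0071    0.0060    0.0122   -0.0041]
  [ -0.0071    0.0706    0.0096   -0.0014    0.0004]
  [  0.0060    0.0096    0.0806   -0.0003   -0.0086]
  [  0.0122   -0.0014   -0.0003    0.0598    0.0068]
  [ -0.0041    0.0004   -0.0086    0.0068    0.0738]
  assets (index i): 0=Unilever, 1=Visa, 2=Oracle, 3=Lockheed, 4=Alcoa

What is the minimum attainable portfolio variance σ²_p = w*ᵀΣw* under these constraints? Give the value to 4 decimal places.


u=Σ⁻¹μ = [1.4917  1.9188  0.4675  0.0458  1.7488]
v=Σ⁻¹𝟙 = [25.6006  15.4524  10.3153  10.1901  15.1518]
a=μᵀu=0.543711  b=𝟙ᵀu=5.672524  c=𝟙ᵀv=76.710255  D=ac−b²=9.530668
λ₁=(c·0.119−b)/D = (76.710255·0.119−5.672524)/9.530668 = 0.362618
λ₂=(a−b·0.119)/D = (0.543711−5.672524·0.119)/9.530668 = -0.013779
w* = 0.362618·u + -0.013779·v:
  w_0 = 0.362618·1.4917 + -0.013779·25.6006 = 0.1882  (Unilever)
  w_1 = 0.362618·1.9188 + -0.013779·15.4524 = 0.4829  (Visa)
  w_2 = 0.362618·0.4675 + -0.013779·10.3153 = 0.0274  (Oracle)
  w_3 = 0.362618·0.0458 + -0.013779·10.1901 = -0.1238  (Lockheed)
  w_4 = 0.362618·1.7488 + -0.013779·15.1518 = 0.4254  (Alcoa)
Σw_i=1.0000  μᵀw=0.1190
σ²=wᵀΣw=λ₁·μ_p+λ₂ = 0.362618·0.119 + -0.013779 = 0.029373 ≈ 0.0294

0.0294


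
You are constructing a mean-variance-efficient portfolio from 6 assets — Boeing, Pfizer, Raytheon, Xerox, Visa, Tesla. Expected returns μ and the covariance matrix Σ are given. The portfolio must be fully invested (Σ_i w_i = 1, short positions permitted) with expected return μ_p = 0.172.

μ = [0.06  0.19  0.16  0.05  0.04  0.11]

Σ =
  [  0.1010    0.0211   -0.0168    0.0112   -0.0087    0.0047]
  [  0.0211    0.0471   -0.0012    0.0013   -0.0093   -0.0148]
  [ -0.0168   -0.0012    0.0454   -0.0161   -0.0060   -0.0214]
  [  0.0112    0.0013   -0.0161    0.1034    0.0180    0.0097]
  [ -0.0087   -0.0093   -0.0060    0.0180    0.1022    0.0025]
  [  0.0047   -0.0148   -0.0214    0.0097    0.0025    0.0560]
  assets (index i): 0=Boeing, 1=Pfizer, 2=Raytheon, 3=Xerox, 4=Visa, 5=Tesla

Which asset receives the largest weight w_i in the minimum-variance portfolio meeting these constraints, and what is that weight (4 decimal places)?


g=Σ⁻¹μ = [0.1923  6.2505  7.0451  0.7130  1.1149  6.1190]
h=Σ⁻¹𝟙 = [9.4716  34.6334  52.4990  9.8206  14.0200  43.9505]
a=μᵀg=3.079692  b=𝟙ᵀg=21.434869  c=𝟙ᵀh=164.395092  D=ac−b²=46.832632
λ₁=(c·0.172−b)/D = (164.395092·0.172−21.434869)/46.832632 = 0.146075
λ₂=(a−b·0.172)/D = (3.079692−21.434869·0.172)/46.832632 = -0.012963
w* = 0.146075·g + -0.012963·h:
  w_0 = 0.146075·0.1923 + -0.012963·9.4716 = -0.0947  (Boeing)
  w_1 = 0.146075·6.2505 + -0.012963·34.6334 = 0.4641  (Pfizer)
  w_2 = 0.146075·7.0451 + -0.012963·52.4990 = 0.3486  (Raytheon)
  w_3 = 0.146075·0.7130 + -0.012963·9.8206 = -0.0232  (Xerox)
  w_4 = 0.146075·1.1149 + -0.012963·14.0200 = -0.0189  (Visa)
  w_5 = 0.146075·6.1190 + -0.012963·43.9505 = 0.3241  (Tesla)
Σw_i=1.0000  μᵀw=0.1720
σ²=wᵀΣw=λ₁·μ_p+λ₂ = 0.146075·0.172 + -0.012963 = 0.012162 ≈ 0.0122

Pfizer (0.4641)


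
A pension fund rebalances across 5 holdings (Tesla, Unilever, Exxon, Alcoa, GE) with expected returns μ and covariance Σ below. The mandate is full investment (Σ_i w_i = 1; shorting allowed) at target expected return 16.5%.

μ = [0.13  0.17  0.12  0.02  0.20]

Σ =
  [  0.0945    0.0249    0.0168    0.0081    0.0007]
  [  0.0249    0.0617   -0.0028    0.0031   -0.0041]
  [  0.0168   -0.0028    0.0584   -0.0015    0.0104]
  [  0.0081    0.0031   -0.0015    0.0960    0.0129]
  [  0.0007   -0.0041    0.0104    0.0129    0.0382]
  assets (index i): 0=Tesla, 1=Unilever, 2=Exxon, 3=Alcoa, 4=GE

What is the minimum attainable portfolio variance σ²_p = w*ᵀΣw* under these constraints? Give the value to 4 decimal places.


x=Σ⁻¹μ = [0.3936  3.0421  1.0963  -0.6414  5.4730]
y=Σ⁻¹𝟙 = [3.0675  16.6877  13.3052  6.8748  21.9689]
a=μᵀx=1.781658  b=𝟙ᵀx=9.363608  c=𝟙ᵀy=61.904247  D=ac−b²=22.615051
λ₁=(c·0.165−b)/D = (61.904247·0.165−9.363608)/22.615051 = 0.037612
λ₂=(a−b·0.165)/D = (1.781658−9.363608·0.165)/22.615051 = 0.010465
w* = 0.037612·x + 0.010465·y:
  w_0 = 0.037612·0.3936 + 0.010465·3.0675 = 0.0469  (Tesla)
  w_1 = 0.037612·3.0421 + 0.010465·16.6877 = 0.2891  (Unilever)
  w_2 = 0.037612·1.0963 + 0.010465·13.3052 = 0.1805  (Exxon)
  w_3 = 0.037612·-0.6414 + 0.010465·6.8748 = 0.0478  (Alcoa)
  w_4 = 0.037612·5.4730 + 0.010465·21.9689 = 0.4358  (GE)
Σw_i=1.0000  μᵀw=0.1650
σ²=wᵀΣw=λ₁·μ_p+λ₂ = 0.037612·0.165 + 0.010465 = 0.016671 ≈ 0.0167

0.0167


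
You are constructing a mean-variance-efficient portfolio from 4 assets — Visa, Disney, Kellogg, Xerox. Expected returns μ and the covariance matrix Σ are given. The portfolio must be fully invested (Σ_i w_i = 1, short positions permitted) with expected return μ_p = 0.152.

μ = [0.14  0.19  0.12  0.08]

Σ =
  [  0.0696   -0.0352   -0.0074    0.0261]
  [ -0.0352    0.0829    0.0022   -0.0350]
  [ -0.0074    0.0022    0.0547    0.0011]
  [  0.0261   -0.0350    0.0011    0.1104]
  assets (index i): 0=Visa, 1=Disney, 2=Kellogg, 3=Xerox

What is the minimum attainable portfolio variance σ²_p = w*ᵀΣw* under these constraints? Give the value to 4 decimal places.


0.0129

p=Σ⁻¹μ = [4.1048  4.4482  2.5473  1.1390]
q=Σ⁻¹𝟙 = [26.1530  27.4218  20.4882  11.3644]
a=μᵀp=1.816622  b=𝟙ᵀp=12.239293  c=𝟙ᵀq=85.427375  D=ac−b²=5.388951
λ₁=(c·0.152−b)/D = (85.427375·0.152−12.239293)/5.388951 = 0.138370
λ₂=(a−b·0.152)/D = (1.816622−12.239293·0.152)/5.388951 = -0.008119
w* = 0.138370·p + -0.008119·q:
  w_0 = 0.138370·4.1048 + -0.008119·26.1530 = 0.3557  (Visa)
  w_1 = 0.138370·4.4482 + -0.008119·27.4218 = 0.3929  (Disney)
  w_2 = 0.138370·2.5473 + -0.008119·20.4882 = 0.1861  (Kellogg)
  w_3 = 0.138370·1.1390 + -0.008119·11.3644 = 0.0653  (Xerox)
Σw_i=1.0000  μᵀw=0.1520
σ²=wᵀΣw=λ₁·μ_p+λ₂ = 0.138370·0.152 + -0.008119 = 0.012914 ≈ 0.0129


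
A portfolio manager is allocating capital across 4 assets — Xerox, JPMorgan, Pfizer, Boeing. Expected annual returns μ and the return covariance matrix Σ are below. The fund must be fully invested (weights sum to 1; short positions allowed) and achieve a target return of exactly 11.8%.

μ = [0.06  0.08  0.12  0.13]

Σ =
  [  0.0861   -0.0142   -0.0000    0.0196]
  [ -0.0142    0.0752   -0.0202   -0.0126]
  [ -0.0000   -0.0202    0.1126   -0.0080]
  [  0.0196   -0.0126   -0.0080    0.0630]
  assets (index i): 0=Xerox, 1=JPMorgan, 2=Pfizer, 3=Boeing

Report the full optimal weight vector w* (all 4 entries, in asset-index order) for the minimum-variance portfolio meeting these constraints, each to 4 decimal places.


u=Σ⁻¹μ = [0.4520  2.0037  1.6047  2.5274]
v=Σ⁻¹𝟙 = [11.0387  22.3365  14.2175  18.7114]
a=μᵀu=0.708547  b=𝟙ᵀu=6.587834  c=𝟙ᵀv=66.304204  D=ac−b²=3.580057
λ₁=(c·0.118−b)/D = (66.304204·0.118−6.587834)/3.580057 = 0.345263
λ₂=(a−b·0.118)/D = (0.708547−6.587834·0.118)/3.580057 = -0.019223
w* = 0.345263·u + -0.019223·v:
  w_0 = 0.345263·0.4520 + -0.019223·11.0387 = -0.0561  (Xerox)
  w_1 = 0.345263·2.0037 + -0.019223·22.3365 = 0.2624  (JPMorgan)
  w_2 = 0.345263·1.6047 + -0.019223·14.2175 = 0.2808  (Pfizer)
  w_3 = 0.345263·2.5274 + -0.019223·18.7114 = 0.5129  (Boeing)
Σw_i=1.0000  μᵀw=0.1180
σ²=wᵀΣw=λ₁·μ_p+λ₂ = 0.345263·0.118 + -0.019223 = 0.021518 ≈ 0.0215

-0.0561  0.2624  0.2808  0.5129


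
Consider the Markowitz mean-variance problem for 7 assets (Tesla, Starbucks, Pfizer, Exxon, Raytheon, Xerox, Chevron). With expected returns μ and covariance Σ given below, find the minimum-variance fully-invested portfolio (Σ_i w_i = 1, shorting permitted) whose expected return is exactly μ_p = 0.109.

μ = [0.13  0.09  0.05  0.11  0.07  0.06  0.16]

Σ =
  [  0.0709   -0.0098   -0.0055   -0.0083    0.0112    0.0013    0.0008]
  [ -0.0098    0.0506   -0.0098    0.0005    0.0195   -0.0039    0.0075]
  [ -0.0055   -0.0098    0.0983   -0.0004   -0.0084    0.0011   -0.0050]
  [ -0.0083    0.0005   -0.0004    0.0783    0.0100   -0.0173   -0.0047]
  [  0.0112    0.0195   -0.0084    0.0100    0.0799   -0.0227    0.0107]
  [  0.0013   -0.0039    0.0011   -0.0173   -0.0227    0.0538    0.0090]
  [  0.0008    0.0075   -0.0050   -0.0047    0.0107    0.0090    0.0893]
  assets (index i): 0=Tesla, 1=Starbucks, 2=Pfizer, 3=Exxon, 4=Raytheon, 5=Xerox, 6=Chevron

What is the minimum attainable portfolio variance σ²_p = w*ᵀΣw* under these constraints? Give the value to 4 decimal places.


g=Σ⁻¹μ = [2.4060  2.2712  0.9463  2.0984  0.0800  1.6487  1.5671]
h=Σ⁻¹𝟙 = [18.4704  23.0812  14.5209  20.1866  10.7532  29.4222  6.7160]
a=μᵀg=1.150578  b=𝟙ᵀg=11.017642  c=𝟙ᵀh=123.150438  D=ac−b²=20.305722
λ₁=(c·0.109−b)/D = (123.150438·0.109−11.017642)/20.305722 = 0.118477
λ₂=(a−b·0.109)/D = (1.150578−11.017642·0.109)/20.305722 = -0.002479
w* = 0.118477·g + -0.002479·h:
  w_0 = 0.118477·2.4060 + -0.002479·18.4704 = 0.2393  (Tesla)
  w_1 = 0.118477·2.2712 + -0.002479·23.0812 = 0.2119  (Starbucks)
  w_2 = 0.118477·0.9463 + -0.002479·14.5209 = 0.0761  (Pfizer)
  w_3 = 0.118477·2.0984 + -0.002479·20.1866 = 0.1986  (Exxon)
  w_4 = 0.118477·0.0800 + -0.002479·10.7532 = -0.0172  (Raytheon)
  w_5 = 0.118477·1.6487 + -0.002479·29.4222 = 0.1224  (Xerox)
  w_6 = 0.118477·1.5671 + -0.002479·6.7160 = 0.1690  (Chevron)
Σw_i=1.0000  μᵀw=0.1090
σ²=wᵀΣw=λ₁·μ_p+λ₂ = 0.118477·0.109 + -0.002479 = 0.010435 ≈ 0.0104

0.0104


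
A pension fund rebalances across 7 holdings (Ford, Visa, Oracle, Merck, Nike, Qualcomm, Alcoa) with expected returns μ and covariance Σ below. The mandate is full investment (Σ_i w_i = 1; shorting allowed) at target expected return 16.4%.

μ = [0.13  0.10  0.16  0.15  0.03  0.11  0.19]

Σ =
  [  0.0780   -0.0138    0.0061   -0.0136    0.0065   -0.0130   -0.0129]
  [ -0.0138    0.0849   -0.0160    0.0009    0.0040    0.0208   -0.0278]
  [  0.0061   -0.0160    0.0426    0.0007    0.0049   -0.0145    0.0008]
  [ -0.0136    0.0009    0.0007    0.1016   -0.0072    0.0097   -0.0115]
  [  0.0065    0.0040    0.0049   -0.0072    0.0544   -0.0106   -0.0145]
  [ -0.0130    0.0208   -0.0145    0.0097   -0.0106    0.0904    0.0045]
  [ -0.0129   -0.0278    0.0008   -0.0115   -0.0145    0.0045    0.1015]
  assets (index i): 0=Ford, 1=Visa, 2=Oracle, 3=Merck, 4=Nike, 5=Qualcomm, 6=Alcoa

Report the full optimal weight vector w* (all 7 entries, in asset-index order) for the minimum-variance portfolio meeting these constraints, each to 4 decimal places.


0.1801  0.1963  0.3513  0.1349  -0.1353  0.0405  0.2322

u=Σ⁻¹μ = [2.9579  3.2848  4.8210  2.1371  0.9879  1.3753  3.4318]
v=Σ⁻¹𝟙 = [21.5907  24.2520  30.8000  15.2327  22.0627  13.3205  23.2830]
a=μᵀu=2.637899  b=𝟙ᵀu=18.995796  c=𝟙ᵀv=150.541515  D=ac−b²=36.273047
λ₁=(c·0.164−b)/D = (150.541515·0.164−18.995796)/36.273047 = 0.156949
λ₂=(a−b·0.164)/D = (2.637899−18.995796·0.164)/36.273047 = -0.013162
w* = 0.156949·u + -0.013162·v:
  w_0 = 0.156949·2.9579 + -0.013162·21.5907 = 0.1801  (Ford)
  w_1 = 0.156949·3.2848 + -0.013162·24.2520 = 0.1963  (Visa)
  w_2 = 0.156949·4.8210 + -0.013162·30.8000 = 0.3513  (Oracle)
  w_3 = 0.156949·2.1371 + -0.013162·15.2327 = 0.1349  (Merck)
  w_4 = 0.156949·0.9879 + -0.013162·22.0627 = -0.1353  (Nike)
  w_5 = 0.156949·1.3753 + -0.013162·13.3205 = 0.0405  (Qualcomm)
  w_6 = 0.156949·3.4318 + -0.013162·23.2830 = 0.2322  (Alcoa)
Σw_i=1.0000  μᵀw=0.1640
σ²=wᵀΣw=λ₁·μ_p+λ₂ = 0.156949·0.164 + -0.013162 = 0.012578 ≈ 0.0126


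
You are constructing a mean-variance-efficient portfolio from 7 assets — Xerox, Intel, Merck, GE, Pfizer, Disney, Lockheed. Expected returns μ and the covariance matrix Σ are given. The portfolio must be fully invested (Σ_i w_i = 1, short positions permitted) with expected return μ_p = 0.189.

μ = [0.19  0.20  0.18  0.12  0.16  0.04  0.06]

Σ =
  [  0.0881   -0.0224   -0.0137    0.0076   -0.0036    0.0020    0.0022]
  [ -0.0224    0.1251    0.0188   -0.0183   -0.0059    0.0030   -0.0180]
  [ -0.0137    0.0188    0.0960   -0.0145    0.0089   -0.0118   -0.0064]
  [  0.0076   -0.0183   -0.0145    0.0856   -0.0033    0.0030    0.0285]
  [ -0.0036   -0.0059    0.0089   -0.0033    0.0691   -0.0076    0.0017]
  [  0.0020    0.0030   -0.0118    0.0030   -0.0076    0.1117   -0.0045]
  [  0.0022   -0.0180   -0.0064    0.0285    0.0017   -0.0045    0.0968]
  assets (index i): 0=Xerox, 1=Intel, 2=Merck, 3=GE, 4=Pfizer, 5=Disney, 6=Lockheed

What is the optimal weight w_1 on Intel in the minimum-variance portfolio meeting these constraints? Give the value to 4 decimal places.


x=Σ⁻¹μ = [2.9658  2.2849  2.0060  1.8627  2.5484  0.6009  0.5447]
y=Σ⁻¹𝟙 = [15.6278  12.6032  12.4798  12.0874  16.2820  10.8307  9.8028]
a=μᵀx=2.069537  b=𝟙ᵀx=12.813296  c=𝟙ᵀy=89.713763  D=ac−b²=21.485377
λ₁=(c·0.189−b)/D = (89.713763·0.189−12.813296)/21.485377 = 0.192810
λ₂=(a−b·0.189)/D = (2.069537−12.813296·0.189)/21.485377 = -0.016391
w* = 0.192810·x + -0.016391·y:
  w_0 = 0.192810·2.9658 + -0.016391·15.6278 = 0.3157  (Xerox)
  w_1 = 0.192810·2.2849 + -0.016391·12.6032 = 0.2340  (Intel)
  w_2 = 0.192810·2.0060 + -0.016391·12.4798 = 0.1822  (Merck)
  w_3 = 0.192810·1.8627 + -0.016391·12.0874 = 0.1610  (GE)
  w_4 = 0.192810·2.5484 + -0.016391·16.2820 = 0.2245  (Pfizer)
  w_5 = 0.192810·0.6009 + -0.016391·10.8307 = -0.0617  (Disney)
  w_6 = 0.192810·0.5447 + -0.016391·9.8028 = -0.0557  (Lockheed)
Σw_i=1.0000  μᵀw=0.1890
σ²=wᵀΣw=λ₁·μ_p+λ₂ = 0.192810·0.189 + -0.016391 = 0.020050 ≈ 0.0200

0.2340


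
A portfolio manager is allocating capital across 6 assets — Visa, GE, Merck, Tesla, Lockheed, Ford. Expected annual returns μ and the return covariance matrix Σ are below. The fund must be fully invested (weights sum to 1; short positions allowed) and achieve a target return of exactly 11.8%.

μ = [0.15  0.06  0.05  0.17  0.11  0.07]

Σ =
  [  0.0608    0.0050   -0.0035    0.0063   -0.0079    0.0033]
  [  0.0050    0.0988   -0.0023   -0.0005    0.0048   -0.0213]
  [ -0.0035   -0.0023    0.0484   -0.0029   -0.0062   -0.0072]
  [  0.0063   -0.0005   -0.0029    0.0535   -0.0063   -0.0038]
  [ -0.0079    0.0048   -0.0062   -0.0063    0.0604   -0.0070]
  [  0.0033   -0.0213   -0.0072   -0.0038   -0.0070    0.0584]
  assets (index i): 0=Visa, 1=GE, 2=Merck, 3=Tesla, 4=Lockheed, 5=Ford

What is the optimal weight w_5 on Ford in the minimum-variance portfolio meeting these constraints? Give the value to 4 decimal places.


0.1415

x=Σ⁻¹μ = [2.4109  0.8935  2.1664  3.5213  2.9141  2.2338]
y=Σ⁻¹𝟙 = [16.3587  15.4434  31.9903  23.9683  26.7926  30.5465]
a=μᵀx=1.599092  b=𝟙ᵀx=14.139972  c=𝟙ᵀy=145.099799  D=ac−b²=32.089202
λ₁=(c·0.118−b)/D = (145.099799·0.118−14.139972)/32.089202 = 0.092922
λ₂=(a−b·0.118)/D = (1.599092−14.139972·0.118)/32.089202 = -0.002163
w* = 0.092922·x + -0.002163·y:
  w_0 = 0.092922·2.4109 + -0.002163·16.3587 = 0.1886  (Visa)
  w_1 = 0.092922·0.8935 + -0.002163·15.4434 = 0.0496  (GE)
  w_2 = 0.092922·2.1664 + -0.002163·31.9903 = 0.1321  (Merck)
  w_3 = 0.092922·3.5213 + -0.002163·23.9683 = 0.2754  (Tesla)
  w_4 = 0.092922·2.9141 + -0.002163·26.7926 = 0.2128  (Lockheed)
  w_5 = 0.092922·2.2338 + -0.002163·30.5465 = 0.1415  (Ford)
Σw_i=1.0000  μᵀw=0.1180
σ²=wᵀΣw=λ₁·μ_p+λ₂ = 0.092922·0.118 + -0.002163 = 0.008801 ≈ 0.0088


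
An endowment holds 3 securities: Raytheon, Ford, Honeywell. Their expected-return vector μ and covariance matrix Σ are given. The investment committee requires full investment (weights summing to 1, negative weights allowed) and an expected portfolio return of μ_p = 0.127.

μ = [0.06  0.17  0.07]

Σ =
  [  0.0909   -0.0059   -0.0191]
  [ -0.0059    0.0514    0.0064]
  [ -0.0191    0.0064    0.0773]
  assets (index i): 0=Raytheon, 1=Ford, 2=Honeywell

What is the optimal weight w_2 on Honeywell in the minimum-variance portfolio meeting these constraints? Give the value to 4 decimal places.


u=Σ⁻¹μ = [1.0632  3.3182  0.8935]
v=Σ⁻¹𝟙 = [15.4399  19.3411  15.1503]
a=μᵀu=0.690429  b=𝟙ᵀu=5.274902  c=𝟙ᵀv=49.931274  D=ac−b²=6.649393
λ₁=(c·0.127−b)/D = (49.931274·0.127−5.274902)/6.649393 = 0.160371
λ₂=(a−b·0.127)/D = (0.690429−5.274902·0.127)/6.649393 = 0.003085
w* = 0.160371·u + 0.003085·v:
  w_0 = 0.160371·1.0632 + 0.003085·15.4399 = 0.2181  (Raytheon)
  w_1 = 0.160371·3.3182 + 0.003085·19.3411 = 0.5918  (Ford)
  w_2 = 0.160371·0.8935 + 0.003085·15.1503 = 0.1900  (Honeywell)
Σw_i=1.0000  μᵀw=0.1270
σ²=wᵀΣw=λ₁·μ_p+λ₂ = 0.160371·0.127 + 0.003085 = 0.023453 ≈ 0.0235

0.1900
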